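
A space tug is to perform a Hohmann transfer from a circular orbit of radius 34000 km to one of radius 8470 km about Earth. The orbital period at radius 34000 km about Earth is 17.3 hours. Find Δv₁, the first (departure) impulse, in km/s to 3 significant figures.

From Kepler's third law T² = 4π²r³/μ at r = 34000 km, T = 17.3 hours = 17.3 × 3600 s = 62280 s: μ = 4π²r³/T² = 4.00036×10^5 km³/s².
The Hohmann ellipse has a_t = (r₁ + r₂)/2 = 21235 km.
On the circular orbit at r = 34000 km, v_c = √(μ/r) = 3.430 km/s.
Vis-viva on the transfer ellipse at r = 34000 km gives v_t = √[μ(2/r − 1/a_t)] = 2.166 km/s.
Δv₁ = |v_t − v_c| = |2.166 − 3.430| = 1.264 km/s.

Δv₁ = 1.26 km/s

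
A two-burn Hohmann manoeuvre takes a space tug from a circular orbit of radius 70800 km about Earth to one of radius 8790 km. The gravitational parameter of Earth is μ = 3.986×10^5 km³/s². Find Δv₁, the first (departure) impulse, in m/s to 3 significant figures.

Δv₁ = 1260 m/s

Semi-major axis of the transfer orbit: a_t = (70800 + 8790)/2 = 39795 km.
On the circular orbit at r = 70800 km, v_c = √(μ/r) = 2.373 km/s.
Transfer-orbit speed at the same r (vis-viva, a = a_t): v_t = √[μ(2/r − 1/a_t)] = 1.115 km/s.
Δv₁ = |v_t − v_c| = |1.115 − 2.373| = 1.258 km/s.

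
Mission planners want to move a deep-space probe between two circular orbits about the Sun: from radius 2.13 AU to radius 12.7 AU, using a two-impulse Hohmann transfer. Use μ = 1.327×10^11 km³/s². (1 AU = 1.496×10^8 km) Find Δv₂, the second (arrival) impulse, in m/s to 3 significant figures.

In km: r₁ = 2.13 × 1.496×10^8 = 3.18648×10^8 km; r₂ = 12.7 × 1.496×10^8 = 1.89992×10^9 km.
The Hohmann ellipse has a_t = (r₁ + r₂)/2 = 1.109284×10^9 km.
Circular speed at r = 1.89992×10^9 km: v_c = √(μ/r) = 8.357 km/s.
Vis-viva on the transfer ellipse at r = 1.89992×10^9 km gives v_t = √[μ(2/r − 1/a_t)] = 4.479 km/s.
Δv₂ = |v_t − v_c| = |4.479 − 8.357| = 3.878 km/s.

Δv₂ = 3880 m/s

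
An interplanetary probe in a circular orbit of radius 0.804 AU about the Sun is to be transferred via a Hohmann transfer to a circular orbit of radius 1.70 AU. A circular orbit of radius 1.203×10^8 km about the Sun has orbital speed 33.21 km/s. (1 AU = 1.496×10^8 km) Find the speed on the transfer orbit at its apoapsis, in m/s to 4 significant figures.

From the circular-orbit relation v² = μ/r at r = 1.203×10^8 km: μ = v²r = (33.21)² × 1.203×10^8 = 1.32679×10^11 km³/s².
In km: r₁ = 0.804 × 1.496×10^8 = 1.202784×10^8 km; r₂ = 1.70 × 1.496×10^8 = 2.5432×10^8 km.
Transfer-ellipse semi-major axis a_t = (r₁ + r₂)/2 = (1.202784×10^8 + 2.5432×10^8)/2 = 1.872992×10^8 km.
At apoapsis, r = 2.5432×10^8 km.
Applying v² = μ(2/r − 1/a_t): v = 18.30 km/s.

v = 18300 m/s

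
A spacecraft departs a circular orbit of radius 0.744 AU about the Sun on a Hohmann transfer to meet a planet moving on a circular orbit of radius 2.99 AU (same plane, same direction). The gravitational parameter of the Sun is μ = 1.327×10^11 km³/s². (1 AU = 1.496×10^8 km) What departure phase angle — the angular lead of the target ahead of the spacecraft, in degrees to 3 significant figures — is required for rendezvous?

In km: r₁ = 0.744 × 1.496×10^8 = 1.113024×10^8 km; r₂ = 2.99 × 1.496×10^8 = 4.47304×10^8 km.
Transfer-ellipse semi-major axis a_t = (r₁ + r₂)/2 = (1.113024×10^8 + 4.47304×10^8)/2 = 2.793032×10^8 km.
Transfer time t = π√(a_t³/μ) = 4.026×10^7 s.
The target's mean motion on its circular orbit is ω₂ = √(μ/r₂³) = 3.851×10^-8 rad/s.
Angle swept by the target during transfer: ω₂·t = 1.550 rad = 88.81°.
Arrival is 180° from departure on the ellipse, so φ = 180° − 88.81° = 91.2°.

φ = 91.2°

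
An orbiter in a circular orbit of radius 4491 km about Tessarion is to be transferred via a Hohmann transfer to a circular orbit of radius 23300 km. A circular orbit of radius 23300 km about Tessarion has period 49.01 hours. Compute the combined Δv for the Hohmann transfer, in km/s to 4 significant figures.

Δv = 0.9154 km/s

From Kepler's third law T² = 4π²r³/μ at r = 23300 km, T = 49.01 hours = 49.01 × 3600 s = 1.76436×10^5 s: μ = 4π²r³/T² = 16041.8 km³/s².
Semi-major axis of the transfer orbit: a_t = (4491 + 23300)/2 = 13895.5 km.
At r₁ the circular-orbit speed is v₁ = √(μ/r₁) = 1.88997 km/s.
On the transfer ellipse at r₁, vis-viva equation gives v_p = √[μ(2/r₁ − 1/a_t)] = 2.44735 km/s.
First burn Δv₁ = |v_p − v₁| = 0.5574 km/s.
At r₂, v₂ = √(μ/r₂) = 0.82975 km/s.
Transfer-orbit speed at r₂: v_a = √[μ(2/r₂ − 1/a_t)] = 0.47172 km/s.
Second burn Δv₂ = |v₂ − v_a| = 0.3580 km/s.
Total Δv = Δv₁ + Δv₂ = 0.9154 km/s.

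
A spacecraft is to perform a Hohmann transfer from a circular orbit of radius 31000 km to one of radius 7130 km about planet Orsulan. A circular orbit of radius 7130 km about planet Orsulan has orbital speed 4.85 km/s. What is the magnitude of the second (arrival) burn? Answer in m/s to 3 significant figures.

From the circular-orbit relation v² = μ/r at r = 7130 km: μ = v²r = (4.85)² × 7130 = 1.67715×10^5 km³/s².
Semi-major axis of the transfer orbit: a_t = (31000 + 7130)/2 = 19065 km.
On the circular orbit at r = 7130 km, v_c = √(μ/r) = 4.850 km/s.
Transfer-orbit speed at the same r (vis-viva, a = a_t): v_t = √[μ(2/r − 1/a_t)] = 6.184 km/s.
Δv₂ = |v_t − v_c| = |6.184 − 4.850| = 1.334 km/s.

Δv₂ = 1330 m/s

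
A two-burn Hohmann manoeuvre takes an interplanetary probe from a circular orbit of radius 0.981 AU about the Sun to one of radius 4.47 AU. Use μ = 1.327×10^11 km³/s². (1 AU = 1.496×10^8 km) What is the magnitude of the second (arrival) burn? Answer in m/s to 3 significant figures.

In km: r₁ = 0.981 × 1.496×10^8 = 1.467576×10^8 km; r₂ = 4.47 × 1.496×10^8 = 6.68712×10^8 km.
Semi-major axis of the transfer orbit: a_t = (1.467576×10^8 + 6.68712×10^8)/2 = 4.077348×10^8 km.
Circular speed at r = 6.68712×10^8 km: v_c = √(μ/r) = 14.087 km/s.
Vis-viva on the transfer ellipse at r = 6.68712×10^8 km gives v_t = √[μ(2/r − 1/a_t)] = 8.4514 km/s.
Δv₂ = |v_t − v_c| = |8.4514 − 14.087| = 5.636 km/s.

Δv₂ = 5640 m/s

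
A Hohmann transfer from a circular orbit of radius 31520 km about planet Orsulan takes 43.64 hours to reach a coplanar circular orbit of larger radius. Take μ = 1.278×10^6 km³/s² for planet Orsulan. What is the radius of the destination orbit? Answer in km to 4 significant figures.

Transfer time t = 43.64 hours = 1.57104×10^5 s, and t = π√(a_t³/μ).
So a_t = (μ t²/π²)^(1/3) = (1.278×10^6 × (1.57104×10^5)² / π²)^(1/3) = 1.4730×10^5 km.
Since a_t = (r₁ + r₂)/2, r₂ = 2a_t − r₁ = 2×1.4730×10^5 − 31520 = 2.6308×10^5 km.

r₂ = 2.631×10^5 km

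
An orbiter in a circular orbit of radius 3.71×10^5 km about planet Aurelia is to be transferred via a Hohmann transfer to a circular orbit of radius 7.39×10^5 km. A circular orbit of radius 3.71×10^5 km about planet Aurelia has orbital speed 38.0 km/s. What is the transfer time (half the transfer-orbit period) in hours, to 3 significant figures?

From the circular-orbit relation v² = μ/r at r = 3.71×10^5 km: μ = v²r = (38.0)² × 3.71×10^5 = 5.35724×10^8 km³/s².
Transfer-ellipse semi-major axis a_t = (r₁ + r₂)/2 = (3.710×10^5 + 7.390×10^5)/2 = 5.550×10^5 km.
Transfer time t = π√(a_t³/μ) = π√((5.550×10^5)³ / 5.35724×10^8) = 56120 s.
Converting: 56120 s ÷ 3600 s/hour = 15.6 hours.

t = 15.6 hours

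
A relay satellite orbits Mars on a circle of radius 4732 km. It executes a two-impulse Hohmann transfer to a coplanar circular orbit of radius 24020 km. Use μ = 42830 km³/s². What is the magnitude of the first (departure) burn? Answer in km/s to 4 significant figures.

Δv₁ = 0.8803 km/s

Semi-major axis of the transfer orbit: a_t = (4732 + 24020)/2 = 14376 km.
Circular speed at r = 4732 km: v_c = √(μ/r) = 3.0085 km/s.
Vis-viva on the transfer ellipse at r = 4732 km gives v_t = √[μ(2/r − 1/a_t)] = 3.8888 km/s.
Δv₁ = |v_t − v_c| = |3.8888 − 3.0085| = 0.8803 km/s.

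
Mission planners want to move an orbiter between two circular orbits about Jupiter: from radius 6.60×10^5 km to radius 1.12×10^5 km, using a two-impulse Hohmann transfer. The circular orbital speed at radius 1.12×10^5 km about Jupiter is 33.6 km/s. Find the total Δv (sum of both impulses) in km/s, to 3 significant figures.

Δv = 16.7 km/s

From the circular-orbit relation v² = μ/r at r = 1.12×10^5 km: μ = v²r = (33.6)² × 1.12×10^5 = 1.26444×10^8 km³/s².
Semi-major axis of the transfer orbit: a_t = (6.600×10^5 + 1.120×10^5)/2 = 3.860×10^5 km.
At r₁ the circular-orbit speed is v₁ = √(μ/r₁) = 13.8413 km/s.
On the transfer ellipse at r₁, v² = μ(2/r − 1/a) gives v_a = √[μ(2/r₁ − 1/a_t)] = 7.45576 km/s.
First burn Δv₁ = |v_a − v₁| = 6.3855 km/s.
Circular speed at r₂: v₂ = √(μ/r₂) = 33.600 km/s.
Transfer-orbit speed at r₂: v_p = √[μ(2/r₂ − 1/a_t)] = 43.936 km/s.
Second burn Δv₂ = |v₂ − v_p| = 10.336 km/s.
Total Δv = Δv₁ + Δv₂ = 16.72 km/s.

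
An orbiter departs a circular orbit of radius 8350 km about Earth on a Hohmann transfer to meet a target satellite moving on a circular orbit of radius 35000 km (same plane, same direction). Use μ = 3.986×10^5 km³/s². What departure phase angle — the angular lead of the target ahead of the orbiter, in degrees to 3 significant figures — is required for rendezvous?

φ = 92.3°

Transfer-ellipse semi-major axis a_t = (r₁ + r₂)/2 = (8350 + 35000)/2 = 21675 km.
Transfer time t = π√(a_t³/μ) = 15880 s.
Target angular speed ω₂ = √(μ/r₂³) = 9.642×10^-5 rad/s.
Angle swept by the target during transfer: ω₂·t = 1.531 rad = 87.72°.
The orbiter traverses 180° on the transfer ellipse, so the target must lead by 180° − 87.72° = 92.3°.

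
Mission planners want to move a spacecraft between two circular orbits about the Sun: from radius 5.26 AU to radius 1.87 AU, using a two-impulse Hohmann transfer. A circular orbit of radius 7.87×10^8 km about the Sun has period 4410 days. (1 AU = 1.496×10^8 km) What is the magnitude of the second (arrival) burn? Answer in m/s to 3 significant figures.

From Kepler's third law T² = 4π²r³/μ at r = 7.87×10^8 km, T = 4410 days = 4410 × 86400 s = 3.81024×10^8 s: μ = 4π²r³/T² = 1.32550×10^11 km³/s².
In km: r₁ = 5.26 × 1.496×10^8 = 7.86896×10^8 km; r₂ = 1.87 × 1.496×10^8 = 2.79752×10^8 km.
The Hohmann ellipse has a_t = (r₁ + r₂)/2 = 5.33324×10^8 km.
Circular speed at r = 2.79752×10^8 km: v_c = √(μ/r) = 21.767 km/s.
Vis-viva on the transfer ellipse at r = 2.79752×10^8 km gives v_t = √[μ(2/r − 1/a_t)] = 26.440 km/s.
Δv₂ = |v_t − v_c| = |26.440 − 21.767| = 4.673 km/s.

Δv₂ = 4670 m/s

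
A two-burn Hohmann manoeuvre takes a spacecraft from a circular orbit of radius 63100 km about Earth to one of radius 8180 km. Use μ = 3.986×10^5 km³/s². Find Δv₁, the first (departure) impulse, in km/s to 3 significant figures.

Transfer-ellipse semi-major axis a_t = (r₁ + r₂)/2 = (63100 + 8180)/2 = 35640 km.
Circular speed at r = 63100 km: v_c = √(μ/r) = 2.513 km/s.
Vis-viva on the transfer ellipse at r = 63100 km gives v_t = √[μ(2/r − 1/a_t)] = 1.204 km/s.
Δv₁ = |v_t − v_c| = |1.204 − 2.513| = 1.309 km/s.

Δv₁ = 1.31 km/s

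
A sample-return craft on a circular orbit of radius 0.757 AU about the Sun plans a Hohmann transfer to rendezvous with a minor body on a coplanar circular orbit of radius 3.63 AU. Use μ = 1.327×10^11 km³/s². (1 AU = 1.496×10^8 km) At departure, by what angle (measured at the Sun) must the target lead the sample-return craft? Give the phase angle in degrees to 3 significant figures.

φ = 95.4°

In km: r₁ = 0.757 × 1.496×10^8 = 1.132472×10^8 km; r₂ = 3.63 × 1.496×10^8 = 5.43048×10^8 km.
Semi-major axis of the transfer orbit: a_t = (1.132472×10^8 + 5.43048×10^8)/2 = 3.281476×10^8 km.
Transfer time t = π√(a_t³/μ) = 5.1265×10^7 s.
The target's mean motion on its circular orbit is ω₂ = √(μ/r₂³) = 2.8786×10^-8 rad/s.
Angle swept by the target during transfer: ω₂·t = 1.4757 rad = 84.551°.
The sample-return craft traverses 180° on the transfer ellipse, so the target must lead by 180° − 84.551° = 95.4°.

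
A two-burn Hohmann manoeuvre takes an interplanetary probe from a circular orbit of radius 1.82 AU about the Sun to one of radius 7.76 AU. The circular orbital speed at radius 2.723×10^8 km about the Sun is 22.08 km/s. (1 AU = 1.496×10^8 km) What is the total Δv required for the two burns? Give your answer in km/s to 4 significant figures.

From the circular-orbit relation v² = μ/r at r = 2.723×10^8 km: μ = v²r = (22.08)² × 2.723×10^8 = 1.32753×10^11 km³/s².
In km: r₁ = 1.82 × 1.496×10^8 = 2.72272×10^8 km; r₂ = 7.76 × 1.496×10^8 = 1.160896×10^9 km.
Transfer-ellipse semi-major axis a_t = (r₁ + r₂)/2 = (2.72272×10^8 + 1.160896×10^9)/2 = 7.16584×10^8 km.
Circular speed at r₁: v₁ = √(μ/r₁) = √(1.32753×10^11/2.72272×10^8) = 22.081 km/s.
On the transfer ellipse at r₁, vis-viva equation gives v_p = √[μ(2/r₁ − 1/a_t)] = 28.105 km/s.
First burn Δv₁ = |v_p − v₁| = 6.024 km/s.
Circular speed at r₂: v₂ = √(μ/r₂) = 10.694 km/s.
Transfer-orbit speed at r₂: v_a = √[μ(2/r₂ − 1/a_t)] = 6.5917 km/s.
Second burn Δv₂ = |v₂ − v_a| = 4.102 km/s.
Total Δv = Δv₁ + Δv₂ = 10.13 km/s.

Δv = 10.13 km/s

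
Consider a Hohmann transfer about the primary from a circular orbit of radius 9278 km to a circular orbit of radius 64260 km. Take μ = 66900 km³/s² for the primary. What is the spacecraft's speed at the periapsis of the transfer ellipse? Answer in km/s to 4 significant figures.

The Hohmann ellipse has a_t = (r₁ + r₂)/2 = 36769 km.
At periapsis, r = 9278 km.
Applying v² = μ(2/r − 1/a_t): v = 3.550 km/s.

v = 3.550 km/s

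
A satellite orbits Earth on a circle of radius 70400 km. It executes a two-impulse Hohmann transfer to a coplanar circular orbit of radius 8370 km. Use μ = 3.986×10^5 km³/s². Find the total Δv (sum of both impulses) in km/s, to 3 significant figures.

Δv = 3.61 km/s

The Hohmann ellipse has a_t = (r₁ + r₂)/2 = 39385 km.
At r₁ the circular-orbit speed is v₁ = √(μ/r₁) = 2.3795 km/s.
Transfer-orbit speed at r₁ (v² = μ(2/r − 1/a)): v_a = √[μ(2/r₁ − 1/a_t)] = 1.0969 km/s.
First burn Δv₁ = |v_a − v₁| = 1.283 km/s.
At r₂, v₂ = √(μ/r₂) = 6.901 km/s.
Transfer-orbit speed at r₂: v_p = √[μ(2/r₂ − 1/a_t)] = 9.226 km/s.
Second burn Δv₂ = |v₂ − v_p| = 2.325 km/s.
Δv = Δv₁ + Δv₂ = 1.283 + 2.325 = 3.608 km/s.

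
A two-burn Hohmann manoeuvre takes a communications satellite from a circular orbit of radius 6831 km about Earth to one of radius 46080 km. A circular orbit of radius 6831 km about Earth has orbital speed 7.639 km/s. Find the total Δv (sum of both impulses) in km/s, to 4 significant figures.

From the circular-orbit relation v² = μ/r at r = 6831 km: μ = v²r = (7.639)² × 6831 = 3.98618×10^5 km³/s².
The Hohmann ellipse has a_t = (r₁ + r₂)/2 = 26455.5 km.
At r₁ the circular-orbit speed is v₁ = √(μ/r₁) = 7.63900 km/s.
On the transfer ellipse at r₁, v² = μ(2/r − 1/a) gives v_p = √[μ(2/r₁ − 1/a_t)] = 10.0817 km/s.
First burn Δv₁ = |v_p − v₁| = 2.4427 km/s.
Circular speed at r₂: v₂ = √(μ/r₂) = 2.941186 km/s.
Transfer-orbit speed at r₂: v_a = √[μ(2/r₂ − 1/a_t)] = 1.494537 km/s.
Second burn Δv₂ = |v₂ − v_a| = 1.4466 km/s.
Total Δv = Δv₁ + Δv₂ = 3.889 km/s.

Δv = 3.889 km/s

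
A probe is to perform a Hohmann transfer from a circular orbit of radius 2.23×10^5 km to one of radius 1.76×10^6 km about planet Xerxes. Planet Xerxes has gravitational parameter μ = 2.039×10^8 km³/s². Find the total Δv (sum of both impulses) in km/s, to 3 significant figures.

The Hohmann ellipse has a_t = (r₁ + r₂)/2 = 9.915×10^5 km.
Circular speed at r₁: v₁ = √(μ/r₁) = √(2.039×10^8/2.230×10^5) = 30.24 km/s.
Transfer-orbit speed at r₁ (vis-viva equation): v_p = √[μ(2/r₁ − 1/a_t)] = 40.29 km/s.
First burn Δv₁ = |v_p − v₁| = 10.05 km/s.
At r₂, v₂ = √(μ/r₂) = 10.7635 km/s.
Transfer-orbit speed at r₂: v_a = √[μ(2/r₂ − 1/a_t)] = 5.10456 km/s.
Second burn Δv₂ = |v₂ − v_a| = 5.659 km/s.
Total Δv = Δv₁ + Δv₂ = 15.71 km/s.

Δv = 15.7 km/s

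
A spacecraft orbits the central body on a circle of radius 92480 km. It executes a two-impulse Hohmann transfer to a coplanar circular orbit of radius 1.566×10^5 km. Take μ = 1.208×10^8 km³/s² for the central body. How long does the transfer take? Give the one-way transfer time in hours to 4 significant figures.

The Hohmann ellipse has a_t = (r₁ + r₂)/2 = 1.2454×10^5 km.
Half the transfer-orbit period gives t = π√(a_t³/μ) = 12563 s.
Converting: 12563 s ÷ 3600 s/hour = 3.490 hours.

t = 3.490 hours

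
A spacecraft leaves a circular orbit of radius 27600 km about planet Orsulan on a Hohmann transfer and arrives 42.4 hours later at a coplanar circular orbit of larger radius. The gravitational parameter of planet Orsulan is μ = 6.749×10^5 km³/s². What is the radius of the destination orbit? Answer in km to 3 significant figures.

Transfer time t = 42.4 hours = 1.5264×10^5 s, and t = π√(a_t³/μ).
So a_t = (μ t²/π²)^(1/3) = (6.749×10^5 × (1.5264×10^5)² / π²)^(1/3) = 1.1680×10^5 km.
Since a_t = (r₁ + r₂)/2, r₂ = 2a_t − r₁ = 2×1.1680×10^5 − 27600 = 2.060×10^5 km.

r₂ = 2.06×10^5 km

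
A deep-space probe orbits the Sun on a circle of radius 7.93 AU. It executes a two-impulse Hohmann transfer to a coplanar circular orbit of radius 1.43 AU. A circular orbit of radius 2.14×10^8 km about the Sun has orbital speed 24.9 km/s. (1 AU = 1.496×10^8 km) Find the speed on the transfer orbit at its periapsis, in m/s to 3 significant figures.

From the circular-orbit relation v² = μ/r at r = 2.14×10^8 km: μ = v²r = (24.9)² × 2.14×10^8 = 1.32682×10^11 km³/s².
In km: r₁ = 7.93 × 1.496×10^8 = 1.186328×10^9 km; r₂ = 1.43 × 1.496×10^8 = 2.13928×10^8 km.
Semi-major axis of the transfer orbit: a_t = (1.186328×10^9 + 2.13928×10^8)/2 = 7.00128×10^8 km.
The periapsis of the transfer ellipse is at r = 2.13928×10^8 km.
From the vis-viva equation, v = √[μ(2/r − 1/a_t)] = 32.42 km/s.

v = 32400 m/s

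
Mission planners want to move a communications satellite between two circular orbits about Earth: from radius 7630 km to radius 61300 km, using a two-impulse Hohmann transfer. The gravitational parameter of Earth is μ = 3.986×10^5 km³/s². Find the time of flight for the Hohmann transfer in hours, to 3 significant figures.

t = 8.84 hours

The Hohmann ellipse has a_t = (r₁ + r₂)/2 = 34465 km.
Half the transfer-orbit period gives t = π√(a_t³/μ) = 31840 s.
Converting: 31840 s ÷ 3600 s/hour = 8.84 hours.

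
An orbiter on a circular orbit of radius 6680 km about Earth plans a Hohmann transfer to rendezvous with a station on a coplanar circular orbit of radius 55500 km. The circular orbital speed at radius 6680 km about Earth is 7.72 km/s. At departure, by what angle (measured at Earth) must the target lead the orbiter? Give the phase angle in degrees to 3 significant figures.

φ = 105°

From the circular-orbit relation v² = μ/r at r = 6680 km: μ = v²r = (7.72)² × 6680 = 3.98117×10^5 km³/s².
Transfer-ellipse semi-major axis a_t = (r₁ + r₂)/2 = (6680 + 55500)/2 = 31090 km.
The half-period of the transfer ellipse is t = π√(a_t³/μ) = 27295 s.
The target's mean motion on its circular orbit is ω₂ = √(μ/r₂³) = 4.8258×10^-5 rad/s.
Angle swept by the target during transfer: ω₂·t = 1.3172 rad = 75.47°.
Arrival is 180° from departure on the ellipse, so φ = 180° − 75.47° = 105°.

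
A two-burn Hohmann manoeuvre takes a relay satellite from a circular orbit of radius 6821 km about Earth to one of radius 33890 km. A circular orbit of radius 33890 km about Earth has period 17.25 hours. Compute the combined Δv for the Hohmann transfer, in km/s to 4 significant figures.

Δv = 3.663 km/s

From Kepler's third law T² = 4π²r³/μ at r = 33890 km, T = 17.25 hours = 17.25 × 3600 s = 62100 s: μ = 4π²r³/T² = 3.98466×10^5 km³/s².
The Hohmann ellipse has a_t = (r₁ + r₂)/2 = 20355.5 km.
At r₁ the circular-orbit speed is v₁ = √(μ/r₁) = 7.643 km/s.
Transfer-orbit speed at r₁ (vis-viva): v_p = √[μ(2/r₁ − 1/a_t)] = 9.862 km/s.
First burn Δv₁ = |v_p − v₁| = 2.219 km/s.
At r₂, v₂ = √(μ/r₂) = 3.429 km/s.
Transfer-orbit speed at r₂: v_a = √[μ(2/r₂ − 1/a_t)] = 1.985 km/s.
Second burn Δv₂ = |v₂ − v_a| = 1.444 km/s.
Total Δv = Δv₁ + Δv₂ = 3.663 km/s.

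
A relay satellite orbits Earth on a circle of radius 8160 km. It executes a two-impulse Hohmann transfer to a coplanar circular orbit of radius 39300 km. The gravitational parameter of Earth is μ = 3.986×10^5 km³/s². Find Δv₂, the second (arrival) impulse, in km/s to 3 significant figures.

Transfer-ellipse semi-major axis a_t = (r₁ + r₂)/2 = (8160 + 39300)/2 = 23730 km.
On the circular orbit at r = 39300 km, v_c = √(μ/r) = 3.185 km/s.
Transfer-orbit speed at the same r (vis-viva, a = a_t): v_t = √[μ(2/r − 1/a_t)] = 1.868 km/s.
Δv₂ = |v_t − v_c| = |1.868 − 3.185| = 1.317 km/s.

Δv₂ = 1.32 km/s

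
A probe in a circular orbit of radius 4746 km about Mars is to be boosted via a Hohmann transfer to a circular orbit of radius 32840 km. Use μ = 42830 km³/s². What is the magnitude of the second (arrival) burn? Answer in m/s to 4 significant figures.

Transfer-ellipse semi-major axis a_t = (r₁ + r₂)/2 = (4746 + 32840)/2 = 18793 km.
Circular speed at r = 32840 km: v_c = √(μ/r) = 1.142 km/s.
Transfer-orbit speed at the same r (vis-viva, a = a_t): v_t = √[μ(2/r − 1/a_t)] = 0.5739 km/s.
Δv₂ = |v_t − v_c| = |0.5739 − 1.142| = 0.5681 km/s.

Δv₂ = 568.1 m/s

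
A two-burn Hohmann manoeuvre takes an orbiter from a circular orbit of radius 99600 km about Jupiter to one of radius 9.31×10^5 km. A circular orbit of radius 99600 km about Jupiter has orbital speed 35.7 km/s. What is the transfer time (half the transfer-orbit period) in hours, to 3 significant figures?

t = 28.7 hours

From the circular-orbit relation v² = μ/r at r = 99600 km: μ = v²r = (35.7)² × 99600 = 1.26939×10^8 km³/s².
Semi-major axis of the transfer orbit: a_t = (99600 + 9.310×10^5)/2 = 5.153×10^5 km.
Transfer time t = π√(a_t³/μ) = π√((5.153×10^5)³ / 1.26939×10^8) = 1.03144×10^5 s.
Converting: 1.03144×10^5 s ÷ 3600 s/hour = 28.7 hours.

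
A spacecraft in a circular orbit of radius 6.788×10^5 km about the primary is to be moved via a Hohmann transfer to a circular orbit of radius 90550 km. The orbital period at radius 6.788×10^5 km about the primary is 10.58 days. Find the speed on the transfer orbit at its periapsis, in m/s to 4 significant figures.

From Kepler's third law T² = 4π²r³/μ at r = 6.788×10^5 km, T = 10.58 days = 10.58 × 86400 s = 9.14112×10^5 s: μ = 4π²r³/T² = 1.47770×10^7 km³/s².
The Hohmann ellipse has a_t = (r₁ + r₂)/2 = 3.84675×10^5 km.
At periapsis, r = 90550 km.
Applying v² = μ(2/r − 1/a_t): v = 16.97 km/s.

v = 16970 m/s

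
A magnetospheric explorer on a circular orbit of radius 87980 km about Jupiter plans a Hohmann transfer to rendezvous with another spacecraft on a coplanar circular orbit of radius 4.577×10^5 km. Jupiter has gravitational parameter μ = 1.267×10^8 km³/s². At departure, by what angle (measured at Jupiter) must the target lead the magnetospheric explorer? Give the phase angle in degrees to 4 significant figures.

Semi-major axis of the transfer orbit: a_t = (87980 + 4.577×10^5)/2 = 2.7284×10^5 km.
The half-period of the transfer ellipse is t = π√(a_t³/μ) = 39776 s.
The target's mean motion on its circular orbit is ω₂ = √(μ/r₂³) = 3.6351×10^-5 rad/s.
Angle swept by the target during transfer: ω₂·t = 1.4459 rad = 82.84°.
Arrival is 180° from departure on the ellipse, so φ = 180° − 82.84° = 97.16°.

φ = 97.16°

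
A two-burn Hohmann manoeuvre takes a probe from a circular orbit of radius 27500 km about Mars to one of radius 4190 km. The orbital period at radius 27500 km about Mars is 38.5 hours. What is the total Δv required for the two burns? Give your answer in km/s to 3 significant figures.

From Kepler's third law T² = 4π²r³/μ at r = 27500 km, T = 38.5 hours = 38.5 × 3600 s = 1.386×10^5 s: μ = 4π²r³/T² = 42739.7 km³/s².
The Hohmann ellipse has a_t = (r₁ + r₂)/2 = 15845 km.
Circular speed at r₁: v₁ = √(μ/r₁) = √(42739.7/27500) = 1.246664 km/s.
Transfer-orbit speed at r₁ (vis-viva equation): v_a = √[μ(2/r₁ − 1/a_t)] = 0.6410770 km/s.
First burn Δv₁ = |v_a − v₁| = 0.60559 km/s.
Circular speed at r₂: v₂ = √(μ/r₂) = 3.1938 km/s.
Transfer-orbit speed at r₂: v_p = √[μ(2/r₂ − 1/a_t)] = 4.2075 km/s.
Second burn Δv₂ = |v₂ − v_p| = 1.0137 km/s.
Total Δv = Δv₁ + Δv₂ = 1.619 km/s.

Δv = 1.62 km/s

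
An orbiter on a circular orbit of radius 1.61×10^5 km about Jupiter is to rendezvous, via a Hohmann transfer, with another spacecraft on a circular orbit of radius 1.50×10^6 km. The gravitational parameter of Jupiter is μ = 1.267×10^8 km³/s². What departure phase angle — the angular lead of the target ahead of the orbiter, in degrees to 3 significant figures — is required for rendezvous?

φ = 106°

Transfer-ellipse semi-major axis a_t = (r₁ + r₂)/2 = (1.610×10^5 + 1.500×10^6)/2 = 8.305×10^5 km.
Transfer time t = π√(a_t³/μ) = 2.1124×10^5 s.
The target's mean motion on its circular orbit is ω₂ = √(μ/r₂³) = 6.1270×10^-6 rad/s.
Angle swept by the target during transfer: ω₂·t = 1.2943 rad = 74.16°.
The orbiter traverses 180° on the transfer ellipse, so the target must lead by 180° − 74.16° = 106°.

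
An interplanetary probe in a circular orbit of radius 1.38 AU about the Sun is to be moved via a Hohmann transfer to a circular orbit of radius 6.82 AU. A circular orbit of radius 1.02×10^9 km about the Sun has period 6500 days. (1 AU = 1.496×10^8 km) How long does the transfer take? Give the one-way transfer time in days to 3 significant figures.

From Kepler's third law T² = 4π²r³/μ at r = 1.02×10^9 km, T = 6500 days = 6500 × 86400 s = 5.616×10^8 s: μ = 4π²r³/T² = 1.32833×10^11 km³/s².
In km: r₁ = 1.38 × 1.496×10^8 = 2.06448×10^8 km; r₂ = 6.82 × 1.496×10^8 = 1.020272×10^9 km.
Transfer-ellipse semi-major axis a_t = (r₁ + r₂)/2 = (2.06448×10^8 + 1.020272×10^9)/2 = 6.1336×10^8 km.
By Kepler's third law the transfer-orbit period is T = 2π√(a_t³/μ), so t = T/2 = 1.309×10^8 s.
Converting: 1.309×10^8 s ÷ 86400 s/day = 1520 days.

t = 1520 days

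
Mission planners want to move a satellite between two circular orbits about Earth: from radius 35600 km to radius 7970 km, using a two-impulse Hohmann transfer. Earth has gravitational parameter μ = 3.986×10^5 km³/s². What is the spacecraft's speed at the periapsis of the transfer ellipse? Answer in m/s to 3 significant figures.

Transfer-ellipse semi-major axis a_t = (r₁ + r₂)/2 = (35600 + 7970)/2 = 21785 km.
At periapsis, r = 7970 km.
From the vis-viva equation, v = √[μ(2/r − 1/a_t)] = 9.040 km/s.

v = 9040 m/s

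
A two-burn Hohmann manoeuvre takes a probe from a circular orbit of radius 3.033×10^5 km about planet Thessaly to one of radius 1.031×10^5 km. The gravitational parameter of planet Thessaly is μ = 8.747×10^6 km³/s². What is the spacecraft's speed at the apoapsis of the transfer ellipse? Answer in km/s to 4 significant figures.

The Hohmann ellipse has a_t = (r₁ + r₂)/2 = 2.032×10^5 km.
The apoapsis of the transfer ellipse is at r = 3.033×10^5 km.
Vis-viva: v = √[μ(2/r − 1/a_t)] = √[8.747×10^6 × (2/3.033×10^5 − 1/2.032×10^5)] = 3.825 km/s.

v = 3.825 km/s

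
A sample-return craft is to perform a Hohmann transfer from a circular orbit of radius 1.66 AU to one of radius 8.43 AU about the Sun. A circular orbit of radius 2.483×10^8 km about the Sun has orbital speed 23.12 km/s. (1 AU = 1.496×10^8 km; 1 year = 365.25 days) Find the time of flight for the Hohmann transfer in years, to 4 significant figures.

From the circular-orbit relation v² = μ/r at r = 2.483×10^8 km: μ = v²r = (23.12)² × 2.483×10^8 = 1.32725×10^11 km³/s².
In km: r₁ = 1.66 × 1.496×10^8 = 2.48336×10^8 km; r₂ = 8.43 × 1.496×10^8 = 1.261128×10^9 km.
The Hohmann ellipse has a_t = (r₁ + r₂)/2 = 7.54732×10^8 km.
By Kepler's third law the transfer-orbit period is T = 2π√(a_t³/μ), so t = T/2 = 1.788×10^8 s.
Converting: 1.788×10^8 s ÷ 3.15576×10^7 s/year (365.25 × 86400) = 5.666 years.

t = 5.666 years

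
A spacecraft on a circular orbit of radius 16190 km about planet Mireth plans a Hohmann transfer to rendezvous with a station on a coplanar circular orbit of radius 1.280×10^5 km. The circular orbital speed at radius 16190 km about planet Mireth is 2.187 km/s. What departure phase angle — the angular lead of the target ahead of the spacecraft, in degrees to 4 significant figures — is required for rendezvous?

From the circular-orbit relation v² = μ/r at r = 16190 km: μ = v²r = (2.187)² × 16190 = 77436.3 km³/s².
The Hohmann ellipse has a_t = (r₁ + r₂)/2 = 72095 km.
The half-period of the transfer ellipse is t = π√(a_t³/μ) = 2.185×10^5 s.
Target angular speed ω₂ = √(μ/r₂³) = 6.077×10^-6 rad/s.
Angle swept by the target during transfer: ω₂·t = 1.328 rad = 76.09°.
The spacecraft traverses 180° on the transfer ellipse, so the target must lead by 180° − 76.09° = 103.9°.

φ = 103.9°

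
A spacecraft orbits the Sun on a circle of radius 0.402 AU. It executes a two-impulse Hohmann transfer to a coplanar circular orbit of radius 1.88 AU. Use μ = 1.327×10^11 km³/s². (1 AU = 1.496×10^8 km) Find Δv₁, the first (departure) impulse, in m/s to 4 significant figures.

Δv₁ = 13320 m/s

In km: r₁ = 0.402 × 1.496×10^8 = 6.01392×10^7 km; r₂ = 1.88 × 1.496×10^8 = 2.81248×10^8 km.
Transfer-ellipse semi-major axis a_t = (r₁ + r₂)/2 = (6.01392×10^7 + 2.81248×10^8)/2 = 1.706936×10^8 km.
On the circular orbit at r = 6.01392×10^7 km, v_c = √(μ/r) = 46.974 km/s.
Transfer-orbit speed at the same r (vis-viva, a = a_t): v_t = √[μ(2/r − 1/a_t)] = 60.297 km/s.
Δv₁ = |v_t − v_c| = |60.297 − 46.974| = 13.32 km/s.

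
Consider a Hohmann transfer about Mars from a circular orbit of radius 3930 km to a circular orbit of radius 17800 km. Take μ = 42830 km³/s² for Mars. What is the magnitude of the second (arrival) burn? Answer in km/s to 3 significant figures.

The Hohmann ellipse has a_t = (r₁ + r₂)/2 = 10865 km.
Circular speed at r = 17800 km: v_c = √(μ/r) = 1.5512 km/s.
Vis-viva on the transfer ellipse at r = 17800 km gives v_t = √[μ(2/r − 1/a_t)] = 0.93292 km/s.
Δv₂ = |v_t − v_c| = |0.93292 − 1.5512| = 0.6183 km/s.

Δv₂ = 0.618 km/s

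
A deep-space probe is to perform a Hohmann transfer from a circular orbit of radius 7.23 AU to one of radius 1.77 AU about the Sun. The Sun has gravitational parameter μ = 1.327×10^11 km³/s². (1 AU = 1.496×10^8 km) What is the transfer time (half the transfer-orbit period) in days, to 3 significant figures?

In km: r₁ = 7.23 × 1.496×10^8 = 1.081608×10^9 km; r₂ = 1.77 × 1.496×10^8 = 2.64792×10^8 km.
Transfer-ellipse semi-major axis a_t = (r₁ + r₂)/2 = (1.081608×10^9 + 2.64792×10^8)/2 = 6.732×10^8 km.
By Kepler's third law the transfer-orbit period is T = 2π√(a_t³/μ), so t = T/2 = 1.506×10^8 s.
Converting: 1.506×10^8 s ÷ 86400 s/day = 1740 days.

t = 1740 days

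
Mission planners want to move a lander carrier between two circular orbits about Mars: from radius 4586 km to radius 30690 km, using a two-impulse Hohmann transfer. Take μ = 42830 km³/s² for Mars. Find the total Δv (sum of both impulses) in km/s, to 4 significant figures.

Semi-major axis of the transfer orbit: a_t = (4586 + 30690)/2 = 17638 km.
Circular speed at r₁: v₁ = √(μ/r₁) = √(42830/4586) = 3.05603 km/s.
On the transfer ellipse at r₁, vis-viva gives v_p = √[μ(2/r₁ − 1/a_t)] = 4.03117 km/s.
First burn Δv₁ = |v_p − v₁| = 0.9751 km/s.
At r₂, v₂ = √(μ/r₂) = 1.18134 km/s.
Transfer-orbit speed at r₂: v_a = √[μ(2/r₂ − 1/a_t)] = 0.602376 km/s.
Second burn Δv₂ = |v₂ − v_a| = 0.5790 km/s.
Total Δv = Δv₁ + Δv₂ = 1.554 km/s.

Δv = 1.554 km/s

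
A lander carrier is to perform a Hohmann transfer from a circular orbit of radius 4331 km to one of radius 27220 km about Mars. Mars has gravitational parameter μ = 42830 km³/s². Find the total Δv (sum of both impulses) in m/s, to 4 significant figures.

Δv = 1583 m/s

The Hohmann ellipse has a_t = (r₁ + r₂)/2 = 15775.5 km.
Circular speed at r₁: v₁ = √(μ/r₁) = √(42830/4331) = 3.1447 km/s.
Transfer-orbit speed at r₁ (vis-viva equation): v_p = √[μ(2/r₁ − 1/a_t)] = 4.1308 km/s.
First burn Δv₁ = |v_p − v₁| = 0.9861 km/s.
Circular speed at r₂: v₂ = √(μ/r₂) = 1.25438 km/s.
Transfer-orbit speed at r₂: v_a = √[μ(2/r₂ − 1/a_t)] = 0.657253 km/s.
Second burn Δv₂ = |v₂ − v_a| = 0.5971 km/s.
Total Δv = Δv₁ + Δv₂ = 1.583 km/s.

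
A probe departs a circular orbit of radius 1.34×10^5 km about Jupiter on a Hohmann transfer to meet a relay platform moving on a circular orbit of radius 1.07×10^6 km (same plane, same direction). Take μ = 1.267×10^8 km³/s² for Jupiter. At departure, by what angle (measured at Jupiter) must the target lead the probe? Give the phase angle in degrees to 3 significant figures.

Transfer-ellipse semi-major axis a_t = (r₁ + r₂)/2 = (1.340×10^5 + 1.070×10^6)/2 = 6.020×10^5 km.
The half-period of the transfer ellipse is t = π√(a_t³/μ) = 1.3036×10^5 s.
The target's mean motion on its circular orbit is ω₂ = √(μ/r₂³) = 1.0170×10^-5 rad/s.
Angle swept by the target during transfer: ω₂·t = 1.3258 rad = 75.96°.
The probe traverses 180° on the transfer ellipse, so the target must lead by 180° − 75.96° = 104°.

φ = 104°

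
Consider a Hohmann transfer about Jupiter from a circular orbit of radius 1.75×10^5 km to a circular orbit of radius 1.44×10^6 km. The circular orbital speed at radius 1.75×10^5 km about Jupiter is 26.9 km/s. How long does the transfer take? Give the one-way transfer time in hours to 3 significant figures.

From the circular-orbit relation v² = μ/r at r = 1.75×10^5 km: μ = v²r = (26.9)² × 1.75×10^5 = 1.26632×10^8 km³/s².
Transfer-ellipse semi-major axis a_t = (r₁ + r₂)/2 = (1.750×10^5 + 1.440×10^6)/2 = 8.075×10^5 km.
Transfer time t = π√(a_t³/μ) = π√((8.075×10^5)³ / 1.26632×10^8) = 2.026×10^5 s.
Converting: 2.026×10^5 s ÷ 3600 s/hour = 56.3 hours.

t = 56.3 hours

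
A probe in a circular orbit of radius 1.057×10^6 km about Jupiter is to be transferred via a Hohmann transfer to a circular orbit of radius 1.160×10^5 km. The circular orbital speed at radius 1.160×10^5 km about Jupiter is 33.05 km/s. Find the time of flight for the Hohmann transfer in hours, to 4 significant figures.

From the circular-orbit relation v² = μ/r at r = 1.160×10^5 km: μ = v²r = (33.05)² × 1.160×10^5 = 1.26707×10^8 km³/s².
The Hohmann ellipse has a_t = (r₁ + r₂)/2 = 5.865×10^5 km.
Transfer time t = π√(a_t³/μ) = π√((5.865×10^5)³ / 1.26707×10^8) = 1.2536×10^5 s.
Converting: 1.2536×10^5 s ÷ 3600 s/hour = 34.82 hours.

t = 34.82 hours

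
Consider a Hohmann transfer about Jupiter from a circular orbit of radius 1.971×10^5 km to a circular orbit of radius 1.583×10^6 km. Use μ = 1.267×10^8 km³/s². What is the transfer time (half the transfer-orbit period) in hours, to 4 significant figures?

Semi-major axis of the transfer orbit: a_t = (1.971×10^5 + 1.583×10^6)/2 = 8.9005×10^5 km.
By Kepler's third law the transfer-orbit period is T = 2π√(a_t³/μ), so t = T/2 = 2.3436×10^5 s.
Converting: 2.3436×10^5 s ÷ 3600 s/hour = 65.10 hours.

t = 65.10 hours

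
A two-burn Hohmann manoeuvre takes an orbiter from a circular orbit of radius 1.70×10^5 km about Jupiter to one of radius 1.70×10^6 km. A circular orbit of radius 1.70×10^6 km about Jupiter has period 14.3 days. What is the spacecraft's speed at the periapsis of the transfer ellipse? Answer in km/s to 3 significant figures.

v = 36.9 km/s

From Kepler's third law T² = 4π²r³/μ at r = 1.70×10^6 km, T = 14.3 days = 14.3 × 86400 s = 1.23552×10^6 s: μ = 4π²r³/T² = 1.27059×10^8 km³/s².
Semi-major axis of the transfer orbit: a_t = (1.700×10^5 + 1.700×10^6)/2 = 9.350×10^5 km.
The periapsis of the transfer ellipse is at r = 1.700×10^5 km.
Applying v² = μ(2/r − 1/a_t): v = 36.86 km/s.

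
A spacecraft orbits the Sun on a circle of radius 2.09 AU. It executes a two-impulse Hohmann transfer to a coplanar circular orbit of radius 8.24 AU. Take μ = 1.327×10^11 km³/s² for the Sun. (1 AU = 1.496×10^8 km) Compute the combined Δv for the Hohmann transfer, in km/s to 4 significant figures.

In km: r₁ = 2.09 × 1.496×10^8 = 3.12664×10^8 km; r₂ = 8.24 × 1.496×10^8 = 1.232704×10^9 km.
The Hohmann ellipse has a_t = (r₁ + r₂)/2 = 7.72684×10^8 km.
Circular speed at r₁: v₁ = √(μ/r₁) = √(1.327×10^11/3.12664×10^8) = 20.60 km/s.
On the transfer ellipse at r₁, v² = μ(2/r − 1/a) gives v_p = √[μ(2/r₁ − 1/a_t)] = 26.02 km/s.
First burn Δv₁ = |v_p − v₁| = 5.420 km/s.
At r₂, v₂ = √(μ/r₂) = 10.375 km/s.
Transfer-orbit speed at r₂: v_a = √[μ(2/r₂ − 1/a_t)] = 6.6000 km/s.
Second burn Δv₂ = |v₂ − v_a| = 3.775 km/s.
Total Δv = Δv₁ + Δv₂ = 9.195 km/s.

Δv = 9.195 km/s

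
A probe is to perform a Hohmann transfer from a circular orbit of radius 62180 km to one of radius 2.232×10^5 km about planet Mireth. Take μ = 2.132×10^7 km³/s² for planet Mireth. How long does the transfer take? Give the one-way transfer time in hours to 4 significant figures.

The Hohmann ellipse has a_t = (r₁ + r₂)/2 = 1.4269×10^5 km.
By Kepler's third law the transfer-orbit period is T = 2π√(a_t³/μ), so t = T/2 = 36670 s.
Converting: 36670 s ÷ 3600 s/hour = 10.19 hours.

t = 10.19 hours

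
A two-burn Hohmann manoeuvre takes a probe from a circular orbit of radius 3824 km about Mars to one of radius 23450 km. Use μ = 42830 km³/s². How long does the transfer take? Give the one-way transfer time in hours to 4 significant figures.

Semi-major axis of the transfer orbit: a_t = (3824 + 23450)/2 = 13637 km.
Half the transfer-orbit period gives t = π√(a_t³/μ) = 24174 s.
Converting: 24174 s ÷ 3600 s/hour = 6.715 hours.

t = 6.715 hours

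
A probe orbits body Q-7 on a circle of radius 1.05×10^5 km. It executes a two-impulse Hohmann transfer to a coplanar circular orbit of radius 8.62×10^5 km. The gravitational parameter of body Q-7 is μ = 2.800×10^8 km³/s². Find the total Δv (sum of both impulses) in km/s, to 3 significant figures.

The Hohmann ellipse has a_t = (r₁ + r₂)/2 = 4.835×10^5 km.
At r₁ the circular-orbit speed is v₁ = √(μ/r₁) = 51.6398 km/s.
On the transfer ellipse at r₁, vis-viva gives v_p = √[μ(2/r₁ − 1/a_t)] = 68.9509 km/s.
First burn Δv₁ = |v_p − v₁| = 17.3111 km/s.
At r₂, v₂ = √(μ/r₂) = 18.02293 km/s.
Transfer-orbit speed at r₂: v_a = √[μ(2/r₂ − 1/a_t)] = 8.398888 km/s.
Second burn Δv₂ = |v₂ − v_a| = 9.62404 km/s.
Total Δv = Δv₁ + Δv₂ = 26.94 km/s.

Δv = 26.9 km/s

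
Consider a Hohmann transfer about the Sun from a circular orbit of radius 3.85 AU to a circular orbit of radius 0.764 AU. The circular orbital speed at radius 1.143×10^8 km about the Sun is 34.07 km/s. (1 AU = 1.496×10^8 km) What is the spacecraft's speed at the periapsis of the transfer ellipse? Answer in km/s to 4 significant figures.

From the circular-orbit relation v² = μ/r at r = 1.143×10^8 km: μ = v²r = (34.07)² × 1.143×10^8 = 1.32675×10^11 km³/s².
In km: r₁ = 3.85 × 1.496×10^8 = 5.7596×10^8 km; r₂ = 0.764 × 1.496×10^8 = 1.142944×10^8 km.
The Hohmann ellipse has a_t = (r₁ + r₂)/2 = 3.451272×10^8 km.
The periapsis of the transfer ellipse is at r = 1.142944×10^8 km.
Applying v² = μ(2/r − 1/a_t): v = 44.01 km/s.

v = 44.01 km/s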